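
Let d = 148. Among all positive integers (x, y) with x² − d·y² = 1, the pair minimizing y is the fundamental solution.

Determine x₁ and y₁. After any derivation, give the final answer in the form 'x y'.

73 6

√148 → a₀=12, period (6,24); ℓ=2 even so k=1
k=0  a_k=12  p_k/q_k = 12/1
k=1  a_k=6  p_k/q_k = 73/6
(x₁, y₁) = (73, 6);  73² − 148·6² = 1 ✓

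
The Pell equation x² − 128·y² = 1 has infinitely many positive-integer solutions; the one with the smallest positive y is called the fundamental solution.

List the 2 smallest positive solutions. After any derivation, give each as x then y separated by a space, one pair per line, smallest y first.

577 51
665857 58854

[11; 3,5,3,22] for √128; ℓ=4 ⇒ convergent index 3
k=0  a_k=11  p_k/q_k = 11/1
…
k=2  a_k=5  p_k/q_k = 181/16
k=3  a_k=3  p_k/q_k = 577/51
fundamental: x₁=577, y₁=51  (since 332929 − 128·2601 = 1)
n=2: (577,51)∘(577,51) = (577·577+128·51·51, 577·51+51·577) = (665857,58854)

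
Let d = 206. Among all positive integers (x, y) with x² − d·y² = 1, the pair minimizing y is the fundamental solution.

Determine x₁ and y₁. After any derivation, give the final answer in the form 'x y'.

√206 = [14; 2,1,5,14,5,1,2,28, …], period ℓ=8 (even) → k=7
i=0: a=14 ⇒ p=14, q=1
…
i=3: a=5 ⇒ p=244, q=17
…
i=5: a=5 ⇒ p=17539, q=1222
i=6: a=1 ⇒ p=20998, q=1463
i=7: a=2 ⇒ p=59535, q=4148
→ (59535, 4148).  Check: 59535²=3544416225, 206·4148²=3544416224, difference 1.

59535 4148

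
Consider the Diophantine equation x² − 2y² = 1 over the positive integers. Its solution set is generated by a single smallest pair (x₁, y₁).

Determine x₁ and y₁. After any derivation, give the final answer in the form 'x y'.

[1; 2] for √2; ℓ=1 ⇒ convergent index 1
i=0: a=1 ⇒ p=1, q=1
i=1: a=2 ⇒ p=3, q=2
fundamental: x₁=3, y₁=2  (since 9 − 2·4 = 1)

3 2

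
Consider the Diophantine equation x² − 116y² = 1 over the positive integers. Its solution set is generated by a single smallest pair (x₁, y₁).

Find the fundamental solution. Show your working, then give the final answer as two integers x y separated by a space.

√116 = [10; 1,3,2,1,4,1,2,3,1,20, …], period ℓ=10 (even) → k=9
i=0: a=10 ⇒ p=10, q=1
…
i=4: a=1 ⇒ p=140, q=13
…
i=6: a=1 ⇒ p=797, q=74
i=7: a=2 ⇒ p=2251, q=209
i=8: a=3 ⇒ p=7550, q=701
i=9: a=1 ⇒ p=9801, q=910
(x₁, y₁) = (9801, 910);  9801² − 116·910² = 1 ✓

9801 910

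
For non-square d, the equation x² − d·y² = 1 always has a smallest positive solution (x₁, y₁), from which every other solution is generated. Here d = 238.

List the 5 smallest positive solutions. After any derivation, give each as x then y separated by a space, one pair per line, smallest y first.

√238 = [15; 2,2,1,14,1,2,2,30, …], period ℓ=8 (even) → k=7
k=0  a_k=15  p_k/q_k = 15/1
k=1  a_k=2  p_k/q_k = 31/2
…
k=4  a_k=14  p_k/q_k = 1589/103
…
k=6  a_k=2  p_k/q_k = 4983/323
k=7  a_k=2  p_k/q_k = 11663/756
(x₁, y₁) = (11663, 756);  11663² − 238·756² = 1 ✓
k=2:  x_2 = 11663·11663+238·756·756 = 272051137,  y_2 = 11663·756+756·11663 = 17634456
k=3:  x_3 = 11663·272051137+238·756·17634456 = 6345864809999,  y_3 = 11663·17634456+756·272051137 = 411341319900
k=4:  x_4 = 11663·6345864809999+238·756·411341319900 = 148023642285985537,  y_4 = 11663·411341319900+756·6345864809999 = 9594947610352944
k=5:  x_5 = 11663·148023642285985537+238·756·9594947610352944 = 3452799473617033826063,  y_5 = 11663·9594947610352944+756·148023642285985537 = 223811747547751451844

11663 756
272051137 17634456
6345864809999 411341319900
148023642285985537 9594947610352944
3452799473617033826063 223811747547751451844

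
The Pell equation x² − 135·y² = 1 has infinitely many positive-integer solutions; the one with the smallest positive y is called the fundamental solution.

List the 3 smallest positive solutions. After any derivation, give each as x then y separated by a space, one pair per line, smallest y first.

244 21
119071 10248
58106404 5001003

[11; 1,1,1,1,1,1,1,22] for √135; ℓ=8 ⇒ convergent index 7
k=0  a_k=11  p_k/q_k = 11/1
…
k=5  a_k=1  p_k/q_k = 93/8
k=6  a_k=1  p_k/q_k = 151/13
k=7  a_k=1  p_k/q_k = 244/21
→ (244, 21).  Check: 244²=59536, 135·21²=59535, difference 1.
n=2: (244,21)∘(244,21) = (244·244+135·21·21, 244·21+21·244) = (119071,10248)
n=3: (119071,10248)∘(244,21) = (244·119071+135·21·10248, 244·10248+21·119071) = (58106404,5001003)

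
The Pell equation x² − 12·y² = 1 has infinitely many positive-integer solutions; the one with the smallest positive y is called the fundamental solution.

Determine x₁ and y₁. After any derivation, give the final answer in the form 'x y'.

√12 = [3; 2,6, …], period ℓ=2 (even) → k=1
k=0  a_k=3  p_k/q_k = 3/1
k=1  a_k=2  p_k/q_k = 7/2
→ (7, 2).  Check: 7²=49, 12·2²=48, difference 1.

7 2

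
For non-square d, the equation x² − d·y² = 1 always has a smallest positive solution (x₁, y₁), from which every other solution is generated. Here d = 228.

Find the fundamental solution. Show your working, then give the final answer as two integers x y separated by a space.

√228 = [15; 10,30, …], period ℓ=2 (even) → k=1
step 0: (15, 1)  from 15·(1,0) + (0,1)
step 1: (151, 10)  from 10·(15,1) + (1,0)
(x₁, y₁) = (151, 10);  151² − 228·10² = 1 ✓

151 10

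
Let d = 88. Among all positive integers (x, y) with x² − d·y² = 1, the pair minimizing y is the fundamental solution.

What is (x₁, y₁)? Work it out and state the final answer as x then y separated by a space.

√88 → a₀=9, period (2,1,1,1,2,18); ℓ=6 even so k=5
i=0: a=9 ⇒ p=9, q=1
…
i=4: a=1 ⇒ p=75, q=8
i=5: a=2 ⇒ p=197, q=21
fundamental: x₁=197, y₁=21  (since 38809 − 88·441 = 1)

197 21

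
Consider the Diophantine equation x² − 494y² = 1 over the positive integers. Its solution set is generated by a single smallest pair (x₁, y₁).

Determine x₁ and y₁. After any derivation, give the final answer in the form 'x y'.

73035 3286

d=494: √d = [22; 4,2,2,1,2,1,2,2,4,44] (ℓ=10, even), read p_9/q_9
a_0=22:  p_0=22·1+0=22,  q_0=22·0+1=1
a_1=4:  p_1=4·22+1=89,  q_1=4·1+0=4
…
a_4=1:  p_4=1·489+200=689,  q_4=1·22+9=31
a_5=2:  p_5=2·689+489=1867,  q_5=2·31+22=84
a_6=1:  p_6=1·1867+689=2556,  q_6=1·84+31=115
a_7=2:  p_7=2·2556+1867=6979,  q_7=2·115+84=314
a_8=2:  p_8=2·6979+2556=16514,  q_8=2·314+115=743
a_9=4:  p_9=4·16514+6979=73035,  q_9=4·743+314=3286
fundamental: x₁=73035, y₁=3286  (since 5334111225 − 494·10797796 = 1)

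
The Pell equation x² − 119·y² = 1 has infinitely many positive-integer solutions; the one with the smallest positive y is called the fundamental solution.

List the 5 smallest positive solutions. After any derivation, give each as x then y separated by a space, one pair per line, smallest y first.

[10; 1,9,1,20] for √119; ℓ=4 ⇒ convergent index 3
k=0  a_k=10  p_k/q_k = 10/1
…
k=2  a_k=9  p_k/q_k = 109/10
k=3  a_k=1  p_k/q_k = 120/11
→ (120, 11).  Check: 120²=14400, 119·11²=14399, difference 1.
k=2:  x_2 = 120·120+119·11·11 = 28799,  y_2 = 120·11+11·120 = 2640
k=3:  x_3 = 120·28799+119·11·2640 = 6911640,  y_3 = 120·2640+11·28799 = 633589
k=4:  x_4 = 120·6911640+119·11·633589 = 1658764801,  y_4 = 120·633589+11·6911640 = 152058720
k=5:  x_5 = 120·1658764801+119·11·152058720 = 398096640600,  y_5 = 120·152058720+11·1658764801 = 36493459211

120 11
28799 2640
6911640 633589
1658764801 152058720
398096640600 36493459211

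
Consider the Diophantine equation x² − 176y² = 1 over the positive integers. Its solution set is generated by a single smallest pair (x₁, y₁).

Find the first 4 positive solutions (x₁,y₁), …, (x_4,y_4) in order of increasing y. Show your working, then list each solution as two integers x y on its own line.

199 15
79201 5970
31521799 2376045
12545596801 945659940

√176 = [13; 3,1,3,26, …], period ℓ=4 (even) → k=3
a_0=13:  p_0=13·1+0=13,  q_0=13·0+1=1
…
a_2=1:  p_2=1·40+13=53,  q_2=1·3+1=4
a_3=3:  p_3=3·53+40=199,  q_3=3·4+3=15
fundamental: x₁=199, y₁=15  (since 39601 − 176·225 = 1)
(x_2, y_2) = (199·199 + 176·15·15, 199·15 + 15·199) = (79201, 5970)
(x_3, y_3) = (199·79201 + 176·15·5970, 199·5970 + 15·79201) = (31521799, 2376045)
(x_4, y_4) = (199·31521799 + 176·15·2376045, 199·2376045 + 15·31521799) = (12545596801, 945659940)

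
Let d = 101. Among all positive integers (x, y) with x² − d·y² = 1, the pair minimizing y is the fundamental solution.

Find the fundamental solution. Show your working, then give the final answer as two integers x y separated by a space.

201 20

√101 → a₀=10, period (20); ℓ=1 odd so k=1
step 0: (10, 1)  from 10·(1,0) + (0,1)
step 1: (201, 20)  from 20·(10,1) + (1,0)
→ (201, 20).  Check: 201²=40401, 101·20²=40400, difference 1.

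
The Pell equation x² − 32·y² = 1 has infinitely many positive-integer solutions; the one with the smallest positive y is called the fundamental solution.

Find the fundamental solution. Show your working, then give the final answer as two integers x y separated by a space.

√32 → a₀=5, period (1,1,1,10); ℓ=4 even so k=3
i=0: a=5 ⇒ p=5, q=1
…
i=2: a=1 ⇒ p=11, q=2
i=3: a=1 ⇒ p=17, q=3
fundamental: x₁=17, y₁=3  (since 289 − 32·9 = 1)

17 3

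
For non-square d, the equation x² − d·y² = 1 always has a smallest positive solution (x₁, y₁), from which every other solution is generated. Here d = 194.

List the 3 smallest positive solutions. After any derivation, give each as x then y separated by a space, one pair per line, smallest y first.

d=194: √d = [13; 1,12,1,26] (ℓ=4, even), read p_3/q_3
a_0=13:  p_0=13·1+0=13,  q_0=13·0+1=1
…
a_2=12:  p_2=12·14+13=181,  q_2=12·1+1=13
a_3=1:  p_3=1·181+14=195,  q_3=1·13+1=14
(x₁, y₁) = (195, 14);  195² − 194·14² = 1 ✓
(195+14√194)^2 = 76049 + 5460√194
(195+14√194)^3 = 29658915 + 2129386√194

195 14
76049 5460
29658915 2129386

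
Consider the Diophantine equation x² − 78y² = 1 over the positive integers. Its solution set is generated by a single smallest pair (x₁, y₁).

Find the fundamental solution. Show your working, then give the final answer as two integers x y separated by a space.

√78 → a₀=8, period (1,4,1,16); ℓ=4 even so k=3
step 0: (8, 1)  from 8·(1,0) + (0,1)
…
step 2: (44, 5)  from 4·(9,1) + (8,1)
step 3: (53, 6)  from 1·(44,5) + (9,1)
fundamental: x₁=53, y₁=6  (since 2809 − 78·36 = 1)

53 6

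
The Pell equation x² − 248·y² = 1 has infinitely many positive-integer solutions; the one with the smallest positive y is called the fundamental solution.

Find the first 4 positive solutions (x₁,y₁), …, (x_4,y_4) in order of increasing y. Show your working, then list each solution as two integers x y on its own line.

63 4
7937 504
999999 63500
125991937 8000496

√248 = [15; 1,2,1,30, …], period ℓ=4 (even) → k=3
i=0: a=15 ⇒ p=15, q=1
…
i=2: a=2 ⇒ p=47, q=3
i=3: a=1 ⇒ p=63, q=4
→ (63, 4).  Check: 63²=3969, 248·4²=3968, difference 1.
n=2: (63,4)∘(63,4) = (63·63+248·4·4, 63·4+4·63) = (7937,504)
n=3: (7937,504)∘(63,4) = (63·7937+248·4·504, 63·504+4·7937) = (999999,63500)
n=4: (999999,63500)∘(63,4) = (63·999999+248·4·63500, 63·63500+4·999999) = (125991937,8000496)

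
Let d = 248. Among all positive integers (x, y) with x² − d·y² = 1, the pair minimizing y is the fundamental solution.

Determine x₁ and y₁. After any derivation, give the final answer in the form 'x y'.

63 4

[15; 1,2,1,30] for √248; ℓ=4 ⇒ convergent index 3
step 0: (15, 1)  from 15·(1,0) + (0,1)
step 1: (16, 1)  from 1·(15,1) + (1,0)
step 2: (47, 3)  from 2·(16,1) + (15,1)
step 3: (63, 4)  from 1·(47,3) + (16,1)
(x₁, y₁) = (63, 4);  63² − 248·4² = 1 ✓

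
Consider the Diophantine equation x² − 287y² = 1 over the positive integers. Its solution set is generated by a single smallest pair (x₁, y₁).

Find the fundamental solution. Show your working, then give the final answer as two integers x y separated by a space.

288 17

[16; 1,15,1,32] for √287; ℓ=4 ⇒ convergent index 3
k=0  a_k=16  p_k/q_k = 16/1
k=1  a_k=1  p_k/q_k = 17/1
k=2  a_k=15  p_k/q_k = 271/16
k=3  a_k=1  p_k/q_k = 288/17
fundamental: x₁=288, y₁=17  (since 82944 − 287·289 = 1)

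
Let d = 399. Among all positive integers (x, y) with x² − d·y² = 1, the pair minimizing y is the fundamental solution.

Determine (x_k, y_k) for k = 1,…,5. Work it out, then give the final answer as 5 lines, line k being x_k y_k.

20 1
799 40
31940 1599
1276801 63920
51040100 2555201

d=399: √d = [19; 1,38] (ℓ=2, even), read p_1/q_1
k=0  a_k=19  p_k/q_k = 19/1
k=1  a_k=1  p_k/q_k = 20/1
fundamental: x₁=20, y₁=1  (since 400 − 399·1 = 1)
k=2:  x_2 = 20·20+399·1·1 = 799,  y_2 = 20·1+1·20 = 40
k=3:  x_3 = 20·799+399·1·40 = 31940,  y_3 = 20·40+1·799 = 1599
k=4:  x_4 = 20·31940+399·1·1599 = 1276801,  y_4 = 20·1599+1·31940 = 63920
k=5:  x_5 = 20·1276801+399·1·63920 = 51040100,  y_5 = 20·63920+1·1276801 = 2555201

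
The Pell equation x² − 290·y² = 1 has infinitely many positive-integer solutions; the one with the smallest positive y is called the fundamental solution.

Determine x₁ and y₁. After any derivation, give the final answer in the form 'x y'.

579 34

d=290: √d = [17; 34] (ℓ=1, odd), read p_1/q_1
a_0=17:  p_0=17·1+0=17,  q_0=17·0+1=1
a_1=34:  p_1=34·17+1=579,  q_1=34·1+0=34
→ (579, 34).  Check: 579²=335241, 290·34²=335240, difference 1.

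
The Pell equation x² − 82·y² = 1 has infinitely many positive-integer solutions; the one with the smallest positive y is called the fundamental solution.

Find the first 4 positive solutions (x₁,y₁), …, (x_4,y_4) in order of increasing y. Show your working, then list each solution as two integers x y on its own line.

√82 → a₀=9, period (18); ℓ=1 odd so k=1
a_0=9:  p_0=9·1+0=9,  q_0=9·0+1=1
a_1=18:  p_1=18·9+1=163,  q_1=18·1+0=18
(x₁, y₁) = (163, 18);  163² − 82·18² = 1 ✓
(x_2, y_2) = (163·163 + 82·18·18, 163·18 + 18·163) = (53137, 5868)
(x_3, y_3) = (163·53137 + 82·18·5868, 163·5868 + 18·53137) = (17322499, 1912950)
(x_4, y_4) = (163·17322499 + 82·18·1912950, 163·1912950 + 18·17322499) = (5647081537, 623615832)

163 18
53137 5868
17322499 1912950
5647081537 623615832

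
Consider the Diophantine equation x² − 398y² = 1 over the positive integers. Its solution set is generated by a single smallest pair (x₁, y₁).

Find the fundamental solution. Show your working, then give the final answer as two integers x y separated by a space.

399 20

√398 = [19; 1,18,1,38, …], period ℓ=4 (even) → k=3
a_0=19:  p_0=19·1+0=19,  q_0=19·0+1=1
a_1=1:  p_1=1·19+1=20,  q_1=1·1+0=1
a_2=18:  p_2=18·20+19=379,  q_2=18·1+1=19
a_3=1:  p_3=1·379+20=399,  q_3=1·19+1=20
→ (399, 20).  Check: 399²=159201, 398·20²=159200, difference 1.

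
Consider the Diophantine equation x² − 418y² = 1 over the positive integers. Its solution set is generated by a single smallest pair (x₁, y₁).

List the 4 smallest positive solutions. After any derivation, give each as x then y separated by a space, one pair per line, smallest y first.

d=418: √d = [20; 2,4,20,4,2,40] (ℓ=6, even), read p_5/q_5
step 0: (20, 1)  from 20·(1,0) + (0,1)
step 1: (41, 2)  from 2·(20,1) + (1,0)
step 2: (184, 9)  from 4·(41,2) + (20,1)
step 3: (3721, 182)  from 20·(184,9) + (41,2)
step 4: (15068, 737)  from 4·(3721,182) + (184,9)
step 5: (33857, 1656)  from 2·(15068,737) + (3721,182)
(x₁, y₁) = (33857, 1656);  33857² − 418·1656² = 1 ✓
k=2:  x_2 = 33857·33857+418·1656·1656 = 2292592897,  y_2 = 33857·1656+1656·33857 = 112134384
k=3:  x_3 = 33857·2292592897+418·1656·112134384 = 155240635393601,  y_3 = 33857·112134384+1656·2292592897 = 7593067676520
k=4:  x_4 = 33857·155240635393601+418·1656·7593067676520 = 10511964382749705217,  y_4 = 33857·7593067676520+1656·155240635393601 = 514156984535740896

33857 1656
2292592897 112134384
155240635393601 7593067676520
10511964382749705217 514156984535740896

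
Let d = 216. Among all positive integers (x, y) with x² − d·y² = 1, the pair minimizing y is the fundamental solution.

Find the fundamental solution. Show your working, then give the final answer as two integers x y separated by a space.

485 33

√216 = [14; 1,2,3,2,1,28, …], period ℓ=6 (even) → k=5
step 0: (14, 1)  from 14·(1,0) + (0,1)
…
step 2: (44, 3)  from 2·(15,1) + (14,1)
…
step 4: (338, 23)  from 2·(147,10) + (44,3)
step 5: (485, 33)  from 1·(338,23) + (147,10)
(x₁, y₁) = (485, 33);  485² − 216·33² = 1 ✓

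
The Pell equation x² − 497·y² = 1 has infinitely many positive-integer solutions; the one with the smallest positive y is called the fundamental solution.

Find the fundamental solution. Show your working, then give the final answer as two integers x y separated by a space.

1201887 53912

[22; 3,2,2,5,6,5,2,2,3,44] for √497; ℓ=10 ⇒ convergent index 9
a_0=22:  p_0=22·1+0=22,  q_0=22·0+1=1
a_1=3:  p_1=3·22+1=67,  q_1=3·1+0=3
…
a_7=2:  p_7=2·65476+12685=143637,  q_7=2·2937+569=6443
a_8=2:  p_8=2·143637+65476=352750,  q_8=2·6443+2937=15823
a_9=3:  p_9=3·352750+143637=1201887,  q_9=3·15823+6443=53912
fundamental: x₁=1201887, y₁=53912  (since 1444532360769 − 497·2906503744 = 1)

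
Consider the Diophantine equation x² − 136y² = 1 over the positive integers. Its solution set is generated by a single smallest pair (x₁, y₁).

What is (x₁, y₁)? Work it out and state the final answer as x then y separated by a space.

[11; 1,1,1,22] for √136; ℓ=4 ⇒ convergent index 3
step 0: (11, 1)  from 11·(1,0) + (0,1)
…
step 2: (23, 2)  from 1·(12,1) + (11,1)
step 3: (35, 3)  from 1·(23,2) + (12,1)
→ (35, 3).  Check: 35²=1225, 136·3²=1224, difference 1.

35 3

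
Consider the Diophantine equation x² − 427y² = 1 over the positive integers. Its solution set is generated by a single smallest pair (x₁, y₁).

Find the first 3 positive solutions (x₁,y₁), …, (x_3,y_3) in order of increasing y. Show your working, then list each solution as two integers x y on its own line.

62 3
7687 372
953126 46125

√427 → a₀=20, period (1,1,1,40); ℓ=4 even so k=3
i=0: a=20 ⇒ p=20, q=1
i=1: a=1 ⇒ p=21, q=1
i=2: a=1 ⇒ p=41, q=2
i=3: a=1 ⇒ p=62, q=3
fundamental: x₁=62, y₁=3  (since 3844 − 427·9 = 1)
(x_2, y_2) = (62·62 + 427·3·3, 62·3 + 3·62) = (7687, 372)
(x_3, y_3) = (62·7687 + 427·3·372, 62·372 + 3·7687) = (953126, 46125)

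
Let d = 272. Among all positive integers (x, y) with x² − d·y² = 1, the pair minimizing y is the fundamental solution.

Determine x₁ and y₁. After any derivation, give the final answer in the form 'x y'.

d=272: √d = [16; 2,32] (ℓ=2, even), read p_1/q_1
i=0: a=16 ⇒ p=16, q=1
i=1: a=2 ⇒ p=33, q=2
fundamental: x₁=33, y₁=2  (since 1089 − 272·4 = 1)

33 2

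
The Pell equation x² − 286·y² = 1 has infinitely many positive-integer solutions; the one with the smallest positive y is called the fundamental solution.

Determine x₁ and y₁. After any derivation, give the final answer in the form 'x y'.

√286 → a₀=16, period (1,10,3,3,2,3,3,10,1,32); ℓ=10 even so k=9
i=0: a=16 ⇒ p=16, q=1
…
i=2: a=10 ⇒ p=186, q=11
i=3: a=3 ⇒ p=575, q=34
i=4: a=3 ⇒ p=1911, q=113
i=5: a=2 ⇒ p=4397, q=260
…
i=7: a=3 ⇒ p=49703, q=2939
i=8: a=10 ⇒ p=512132, q=30283
i=9: a=1 ⇒ p=561835, q=33222
→ (561835, 33222).  Check: 561835²=315658567225, 286·33222²=315658567224, difference 1.

561835 33222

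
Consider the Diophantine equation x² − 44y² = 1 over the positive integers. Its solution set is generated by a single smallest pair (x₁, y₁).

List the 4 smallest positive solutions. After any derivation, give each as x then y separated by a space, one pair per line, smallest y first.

199 30
79201 11940
31521799 4752090
12545596801 1891319880

√44 = [6; 1,1,1,2,1,1,1,12, …], period ℓ=8 (even) → k=7
a_0=6:  p_0=6·1+0=6,  q_0=6·0+1=1
…
a_6=1:  p_6=1·73+53=126,  q_6=1·11+8=19
a_7=1:  p_7=1·126+73=199,  q_7=1·19+11=30
fundamental: x₁=199, y₁=30  (since 39601 − 44·900 = 1)
n=2: (199,30)∘(199,30) = (199·199+44·30·30, 199·30+30·199) = (79201,11940)
n=3: (79201,11940)∘(199,30) = (199·79201+44·30·11940, 199·11940+30·79201) = (31521799,4752090)
n=4: (31521799,4752090)∘(199,30) = (199·31521799+44·30·4752090, 199·4752090+30·31521799) = (12545596801,1891319880)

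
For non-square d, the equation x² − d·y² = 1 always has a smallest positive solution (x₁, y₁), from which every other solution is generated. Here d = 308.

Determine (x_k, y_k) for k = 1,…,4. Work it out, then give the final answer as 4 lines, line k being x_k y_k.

351 20
246401 14040
172973151 9856060
121426905601 6918940080

√308 → a₀=17, period (1,1,4,1,1,34); ℓ=6 even so k=5
k=0  a_k=17  p_k/q_k = 17/1
…
k=4  a_k=1  p_k/q_k = 193/11
k=5  a_k=1  p_k/q_k = 351/20
fundamental: x₁=351, y₁=20  (since 123201 − 308·400 = 1)
n=2: (351,20)∘(351,20) = (351·351+308·20·20, 351·20+20·351) = (246401,14040)
n=3: (246401,14040)∘(351,20) = (351·246401+308·20·14040, 351·14040+20·246401) = (172973151,9856060)
n=4: (172973151,9856060)∘(351,20) = (351·172973151+308·20·9856060, 351·9856060+20·172973151) = (121426905601,6918940080)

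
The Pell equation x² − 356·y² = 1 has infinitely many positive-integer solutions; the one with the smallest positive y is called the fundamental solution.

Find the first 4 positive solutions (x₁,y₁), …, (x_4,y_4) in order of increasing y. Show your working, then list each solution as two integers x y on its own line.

[18; 1,6,1,1,2,…,6,1,36] for √356; ℓ=14 ⇒ convergent index 13
a_0=18:  p_0=18·1+0=18,  q_0=18·0+1=1
…
a_4=1:  p_4=1·151+132=283,  q_4=1·8+7=15
…
a_6=1:  p_6=1·717+283=1000,  q_6=1·38+15=53
…
a_10=1:  p_10=1·28151+9717=37868,  q_10=1·1492+515=2007
…
a_12=6:  p_12=6·66019+37868=433982,  q_12=6·3499+2007=23001
a_13=1:  p_13=1·433982+66019=500001,  q_13=1·23001+3499=26500
→ (500001, 26500).  Check: 500001²=250001000001, 356·26500²=250001000000, difference 1.
n=2: (500001,26500)∘(500001,26500) = (500001·500001+356·26500·26500, 500001·26500+26500·500001) = (500002000001,26500053000)
n=3: (500002000001,26500053000)∘(500001,26500) = (500001·500002000001+356·26500·26500053000, 500001·26500053000+26500·500002000001) = (500003000004500001,26500106000079500)
n=4: (500003000004500001,26500106000079500)∘(500001,26500) = (500001·500003000004500001+356·26500·26500106000079500, 500001·26500106000079500+26500·500003000004500001) = (500004000010000008000001,26500159000265000106000)

500001 26500
500002000001 26500053000
500003000004500001 26500106000079500
500004000010000008000001 26500159000265000106000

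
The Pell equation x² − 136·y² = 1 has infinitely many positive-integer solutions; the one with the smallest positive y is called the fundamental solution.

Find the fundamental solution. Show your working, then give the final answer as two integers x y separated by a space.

35 3

√136 = [11; 1,1,1,22, …], period ℓ=4 (even) → k=3
i=0: a=11 ⇒ p=11, q=1
i=1: a=1 ⇒ p=12, q=1
i=2: a=1 ⇒ p=23, q=2
i=3: a=1 ⇒ p=35, q=3
fundamental: x₁=35, y₁=3  (since 1225 − 136·9 = 1)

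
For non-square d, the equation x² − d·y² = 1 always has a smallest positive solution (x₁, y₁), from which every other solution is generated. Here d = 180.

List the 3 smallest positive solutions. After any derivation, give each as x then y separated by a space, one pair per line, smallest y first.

√180 → a₀=13, period (2,2,2,26); ℓ=4 even so k=3
k=0  a_k=13  p_k/q_k = 13/1
k=1  a_k=2  p_k/q_k = 27/2
k=2  a_k=2  p_k/q_k = 67/5
k=3  a_k=2  p_k/q_k = 161/12
(x₁, y₁) = (161, 12);  161² − 180·12² = 1 ✓
k=2:  x_2 = 161·161+180·12·12 = 51841,  y_2 = 161·12+12·161 = 3864
k=3:  x_3 = 161·51841+180·12·3864 = 16692641,  y_3 = 161·3864+12·51841 = 1244196

161 12
51841 3864
16692641 1244196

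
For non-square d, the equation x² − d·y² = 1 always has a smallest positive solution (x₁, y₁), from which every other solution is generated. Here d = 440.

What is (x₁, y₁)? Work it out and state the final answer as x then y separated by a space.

21 1

√440 → a₀=20, period (1,40); ℓ=2 even so k=1
i=0: a=20 ⇒ p=20, q=1
i=1: a=1 ⇒ p=21, q=1
fundamental: x₁=21, y₁=1  (since 441 − 440·1 = 1)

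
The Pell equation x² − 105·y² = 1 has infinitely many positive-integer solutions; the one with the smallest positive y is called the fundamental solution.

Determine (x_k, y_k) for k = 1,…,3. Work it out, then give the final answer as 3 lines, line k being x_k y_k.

41 4
3361 328
275561 26892

√105 → a₀=10, period (4,20); ℓ=2 even so k=1
a_0=10:  p_0=10·1+0=10,  q_0=10·0+1=1
a_1=4:  p_1=4·10+1=41,  q_1=4·1+0=4
→ (41, 4).  Check: 41²=1681, 105·4²=1680, difference 1.
k=2:  x_2 = 41·41+105·4·4 = 3361,  y_2 = 41·4+4·41 = 328
k=3:  x_3 = 41·3361+105·4·328 = 275561,  y_3 = 41·328+4·3361 = 26892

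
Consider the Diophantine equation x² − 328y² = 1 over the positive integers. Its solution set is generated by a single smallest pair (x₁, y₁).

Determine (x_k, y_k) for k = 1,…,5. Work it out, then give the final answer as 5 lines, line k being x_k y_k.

√328 = [18; 9,36, …], period ℓ=2 (even) → k=1
a_0=18:  p_0=18·1+0=18,  q_0=18·0+1=1
a_1=9:  p_1=9·18+1=163,  q_1=9·1+0=9
fundamental: x₁=163, y₁=9  (since 26569 − 328·81 = 1)
k=2:  x_2 = 163·163+328·9·9 = 53137,  y_2 = 163·9+9·163 = 2934
k=3:  x_3 = 163·53137+328·9·2934 = 17322499,  y_3 = 163·2934+9·53137 = 956475
k=4:  x_4 = 163·17322499+328·9·956475 = 5647081537,  y_4 = 163·956475+9·17322499 = 311807916
k=5:  x_5 = 163·5647081537+328·9·311807916 = 1840931258563,  y_5 = 163·311807916+9·5647081537 = 101648424141

163 9
53137 2934
17322499 956475
5647081537 311807916
1840931258563 101648424141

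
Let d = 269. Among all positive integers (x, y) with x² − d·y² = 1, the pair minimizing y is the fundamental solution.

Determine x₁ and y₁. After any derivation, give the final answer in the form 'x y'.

d=269: √d = [16; 2,2,32] (ℓ=3, odd), read p_5/q_5
i=0: a=16 ⇒ p=16, q=1
i=1: a=2 ⇒ p=33, q=2
i=2: a=2 ⇒ p=82, q=5
i=3: a=32 ⇒ p=2657, q=162
i=4: a=2 ⇒ p=5396, q=329
i=5: a=2 ⇒ p=13449, q=820
(x₁, y₁) = (13449, 820);  13449² − 269·820² = 1 ✓

13449 820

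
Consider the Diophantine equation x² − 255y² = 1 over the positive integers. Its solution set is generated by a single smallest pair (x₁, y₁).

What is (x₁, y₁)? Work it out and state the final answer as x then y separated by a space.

√255 = [15; 1,30, …], period ℓ=2 (even) → k=1
a_0=15:  p_0=15·1+0=15,  q_0=15·0+1=1
a_1=1:  p_1=1·15+1=16,  q_1=1·1+0=1
fundamental: x₁=16, y₁=1  (since 256 − 255·1 = 1)

16 1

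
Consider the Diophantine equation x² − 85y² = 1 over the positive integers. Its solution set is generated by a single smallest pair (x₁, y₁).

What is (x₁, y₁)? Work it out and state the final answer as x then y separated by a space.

285769 30996

√85 = [9; 4,1,1,4,18, …], period ℓ=5 (odd) → k=9
step 0: (9, 1)  from 9·(1,0) + (0,1)
…
step 4: (378, 41)  from 4·(83,9) + (46,5)
…
step 6: (27926, 3029)  from 4·(6887,747) + (378,41)
…
step 8: (62739, 6805)  from 1·(34813,3776) + (27926,3029)
step 9: (285769, 30996)  from 4·(62739,6805) + (34813,3776)
fundamental: x₁=285769, y₁=30996  (since 81663921361 − 85·960752016 = 1)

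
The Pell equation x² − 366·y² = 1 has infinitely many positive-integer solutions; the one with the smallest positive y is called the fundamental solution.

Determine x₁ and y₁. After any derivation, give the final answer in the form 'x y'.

[19; 7,1,1,1,2,12,2,1,1,1,7,38] for √366; ℓ=12 ⇒ convergent index 11
step 0: (19, 1)  from 19·(1,0) + (0,1)
…
step 2: (153, 8)  from 1·(134,7) + (19,1)
…
step 4: (440, 23)  from 1·(287,15) + (153,8)
…
step 10: (119053, 6223)  from 1·(74554,3897) + (44499,2326)
step 11: (907925, 47458)  from 7·(119053,6223) + (74554,3897)
→ (907925, 47458).  Check: 907925²=824327805625, 366·47458²=824327805624, difference 1.

907925 47458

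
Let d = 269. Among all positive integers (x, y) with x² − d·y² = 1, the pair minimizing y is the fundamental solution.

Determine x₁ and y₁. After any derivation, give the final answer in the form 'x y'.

[16; 2,2,32] for √269; ℓ=3 ⇒ convergent index 5
a_0=16:  p_0=16·1+0=16,  q_0=16·0+1=1
a_1=2:  p_1=2·16+1=33,  q_1=2·1+0=2
a_2=2:  p_2=2·33+16=82,  q_2=2·2+1=5
a_3=32:  p_3=32·82+33=2657,  q_3=32·5+2=162
a_4=2:  p_4=2·2657+82=5396,  q_4=2·162+5=329
a_5=2:  p_5=2·5396+2657=13449,  q_5=2·329+162=820
→ (13449, 820).  Check: 13449²=180875601, 269·820²=180875600, difference 1.

13449 820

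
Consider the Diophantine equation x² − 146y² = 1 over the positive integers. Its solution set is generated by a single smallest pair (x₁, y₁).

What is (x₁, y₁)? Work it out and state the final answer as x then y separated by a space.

[12; 12,24] for √146; ℓ=2 ⇒ convergent index 1
a_0=12:  p_0=12·1+0=12,  q_0=12·0+1=1
a_1=12:  p_1=12·12+1=145,  q_1=12·1+0=12
fundamental: x₁=145, y₁=12  (since 21025 − 146·144 = 1)

145 12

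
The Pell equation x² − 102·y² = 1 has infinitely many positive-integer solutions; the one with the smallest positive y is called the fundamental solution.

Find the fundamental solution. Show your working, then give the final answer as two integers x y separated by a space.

101 10

√102 = [10; 10,20, …], period ℓ=2 (even) → k=1
a_0=10:  p_0=10·1+0=10,  q_0=10·0+1=1
a_1=10:  p_1=10·10+1=101,  q_1=10·1+0=10
→ (101, 10).  Check: 101²=10201, 102·10²=10200, difference 1.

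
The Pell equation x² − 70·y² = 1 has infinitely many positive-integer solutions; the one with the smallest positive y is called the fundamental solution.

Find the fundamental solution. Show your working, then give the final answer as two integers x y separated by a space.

√70 → a₀=8, period (2,1,2,1,2,16); ℓ=6 even so k=5
step 0: (8, 1)  from 8·(1,0) + (0,1)
step 1: (17, 2)  from 2·(8,1) + (1,0)
step 2: (25, 3)  from 1·(17,2) + (8,1)
…
step 4: (92, 11)  from 1·(67,8) + (25,3)
step 5: (251, 30)  from 2·(92,11) + (67,8)
fundamental: x₁=251, y₁=30  (since 63001 − 70·900 = 1)

251 30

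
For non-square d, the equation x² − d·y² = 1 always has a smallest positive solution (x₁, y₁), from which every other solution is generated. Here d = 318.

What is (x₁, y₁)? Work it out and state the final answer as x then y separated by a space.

d=318: √d = [17; 1,4,1,34] (ℓ=4, even), read p_3/q_3
step 0: (17, 1)  from 17·(1,0) + (0,1)
…
step 2: (89, 5)  from 4·(18,1) + (17,1)
step 3: (107, 6)  from 1·(89,5) + (18,1)
fundamental: x₁=107, y₁=6  (since 11449 − 318·36 = 1)

107 6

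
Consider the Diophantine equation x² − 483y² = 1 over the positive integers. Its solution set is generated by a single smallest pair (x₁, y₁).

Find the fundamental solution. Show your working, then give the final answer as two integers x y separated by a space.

√483 → a₀=21, period (1,42); ℓ=2 even so k=1
a_0=21:  p_0=21·1+0=21,  q_0=21·0+1=1
a_1=1:  p_1=1·21+1=22,  q_1=1·1+0=1
fundamental: x₁=22, y₁=1  (since 484 − 483·1 = 1)

22 1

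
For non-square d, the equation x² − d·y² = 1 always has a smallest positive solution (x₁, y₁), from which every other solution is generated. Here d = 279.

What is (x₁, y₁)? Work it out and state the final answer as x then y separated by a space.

√279 = [16; 1,2,2,1,2,2,1,32, …], period ℓ=8 (even) → k=7
step 0: (16, 1)  from 16·(1,0) + (0,1)
step 1: (17, 1)  from 1·(16,1) + (1,0)
step 2: (50, 3)  from 2·(17,1) + (16,1)
step 3: (117, 7)  from 2·(50,3) + (17,1)
step 4: (167, 10)  from 1·(117,7) + (50,3)
step 5: (451, 27)  from 2·(167,10) + (117,7)
step 6: (1069, 64)  from 2·(451,27) + (167,10)
step 7: (1520, 91)  from 1·(1069,64) + (451,27)
→ (1520, 91).  Check: 1520²=2310400, 279·91²=2310399, difference 1.

1520 91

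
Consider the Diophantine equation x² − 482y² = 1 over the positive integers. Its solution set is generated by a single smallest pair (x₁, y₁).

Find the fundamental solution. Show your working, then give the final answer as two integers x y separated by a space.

483 22

[21; 1,20,1,42] for √482; ℓ=4 ⇒ convergent index 3
step 0: (21, 1)  from 21·(1,0) + (0,1)
…
step 2: (461, 21)  from 20·(22,1) + (21,1)
step 3: (483, 22)  from 1·(461,21) + (22,1)
(x₁, y₁) = (483, 22);  483² − 482·22² = 1 ✓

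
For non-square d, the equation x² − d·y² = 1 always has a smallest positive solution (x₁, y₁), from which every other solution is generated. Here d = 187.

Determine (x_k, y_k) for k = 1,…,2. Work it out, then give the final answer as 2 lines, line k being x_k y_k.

1682 123
5658247 413772

√187 = [13; 1,2,13,2,1,26, …], period ℓ=6 (even) → k=5
k=0  a_k=13  p_k/q_k = 13/1
k=1  a_k=1  p_k/q_k = 14/1
k=2  a_k=2  p_k/q_k = 41/3
k=3  a_k=13  p_k/q_k = 547/40
k=4  a_k=2  p_k/q_k = 1135/83
k=5  a_k=1  p_k/q_k = 1682/123
→ (1682, 123).  Check: 1682²=2829124, 187·123²=2829123, difference 1.
k=2:  x_2 = 1682·1682+187·123·123 = 5658247,  y_2 = 1682·123+123·1682 = 413772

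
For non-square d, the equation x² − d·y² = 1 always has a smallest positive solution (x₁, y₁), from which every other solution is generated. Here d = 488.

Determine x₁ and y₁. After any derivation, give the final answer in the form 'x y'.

243 11

√488 → a₀=22, period (11,44); ℓ=2 even so k=1
i=0: a=22 ⇒ p=22, q=1
i=1: a=11 ⇒ p=243, q=11
→ (243, 11).  Check: 243²=59049, 488·11²=59048, difference 1.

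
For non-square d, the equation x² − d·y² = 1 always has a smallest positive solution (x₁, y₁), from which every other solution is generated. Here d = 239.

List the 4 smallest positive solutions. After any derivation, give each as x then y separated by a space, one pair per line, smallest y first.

6195120 400729
76759023628799 4965128484960
951062724926484326640 61519133559490389671
11783895416893046404284364801 762236829394135240588726080

[15; 2,5,1,2,4,15,4,2,1,5,2,30] for √239; ℓ=12 ⇒ convergent index 11
a_0=15:  p_0=15·1+0=15,  q_0=15·0+1=1
…
a_3=1:  p_3=1·170+31=201,  q_3=1·11+2=13
…
a_5=4:  p_5=4·572+201=2489,  q_5=4·37+13=161
a_6=15:  p_6=15·2489+572=37907,  q_6=15·161+37=2452
a_7=4:  p_7=4·37907+2489=154117,  q_7=4·2452+161=9969
a_8=2:  p_8=2·154117+37907=346141,  q_8=2·9969+2452=22390
…
a_10=5:  p_10=5·500258+346141=2847431,  q_10=5·32359+22390=184185
a_11=2:  p_11=2·2847431+500258=6195120,  q_11=2·184185+32359=400729
(x₁, y₁) = (6195120, 400729);  6195120² − 239·400729² = 1 ✓
(6195120+400729√239)^2 = 76759023628799 + 4965128484960√239
(6195120+400729√239)^3 = 951062724926484326640 + 61519133559490389671√239
(6195120+400729√239)^4 = 11783895416893046404284364801 + 762236829394135240588726080√239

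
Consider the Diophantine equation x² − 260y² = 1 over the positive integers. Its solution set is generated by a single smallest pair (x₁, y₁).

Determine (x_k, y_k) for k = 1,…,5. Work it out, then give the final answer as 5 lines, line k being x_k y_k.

[16; 8,32] for √260; ℓ=2 ⇒ convergent index 1
step 0: (16, 1)  from 16·(1,0) + (0,1)
step 1: (129, 8)  from 8·(16,1) + (1,0)
(x₁, y₁) = (129, 8);  129² − 260·8² = 1 ✓
(x_2, y_2) = (129·129 + 260·8·8, 129·8 + 8·129) = (33281, 2064)
(x_3, y_3) = (129·33281 + 260·8·2064, 129·2064 + 8·33281) = (8586369, 532504)
(x_4, y_4) = (129·8586369 + 260·8·532504, 129·532504 + 8·8586369) = (2215249921, 137383968)
(x_5, y_5) = (129·2215249921 + 260·8·137383968, 129·137383968 + 8·2215249921) = (571525893249, 35444531240)

129 8
33281 2064
8586369 532504
2215249921 137383968
571525893249 35444531240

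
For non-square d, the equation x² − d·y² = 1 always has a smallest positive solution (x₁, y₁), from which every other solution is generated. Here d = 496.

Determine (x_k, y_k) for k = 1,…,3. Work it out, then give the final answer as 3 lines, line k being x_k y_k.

[22; 3,1,2,4,1,…,1,3,44] for √496; ℓ=16 ⇒ convergent index 15
k=0  a_k=22  p_k/q_k = 22/1
k=1  a_k=3  p_k/q_k = 67/3
k=2  a_k=1  p_k/q_k = 89/4
…
k=4  a_k=4  p_k/q_k = 1069/48
k=5  a_k=1  p_k/q_k = 1314/59
…
k=7  a_k=2  p_k/q_k = 6080/273
k=8  a_k=2  p_k/q_k = 14543/653
k=9  a_k=2  p_k/q_k = 35166/1579
…
k=11  a_k=1  p_k/q_k = 84875/3811
…
k=13  a_k=2  p_k/q_k = 863293/38763
k=14  a_k=1  p_k/q_k = 1252502/56239
k=15  a_k=3  p_k/q_k = 4620799/207480
→ (4620799, 207480).  Check: 4620799²=21351783398401, 496·207480²=21351783398400, difference 1.
n=2: (4620799,207480)∘(4620799,207480) = (4620799·4620799+496·207480·207480, 4620799·207480+207480·4620799) = (42703566796801,1917446753040)
n=3: (42703566796801,1917446753040)∘(4620799,207480) = (4620799·42703566796801+496·207480·1917446753040, 4620799·1917446753040+207480·42703566796801) = (394649197502177907199,17720272078000750440)

4620799 207480
42703566796801 1917446753040
394649197502177907199 17720272078000750440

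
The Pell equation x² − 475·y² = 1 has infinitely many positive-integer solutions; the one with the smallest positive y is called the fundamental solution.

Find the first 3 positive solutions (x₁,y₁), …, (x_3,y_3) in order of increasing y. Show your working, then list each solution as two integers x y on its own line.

√475 → a₀=21, period (1,3,1,6,2,6,1,3,1,42); ℓ=10 even so k=9
k=0  a_k=21  p_k/q_k = 21/1
…
k=4  a_k=6  p_k/q_k = 741/34
…
k=8  a_k=3  p_k/q_k = 45921/2107
k=9  a_k=1  p_k/q_k = 57799/2652
fundamental: x₁=57799, y₁=2652  (since 3340724401 − 475·7033104 = 1)
(x_2, y_2) = (57799·57799 + 475·2652·2652, 57799·2652 + 2652·57799) = (6681448801, 306565896)
(x_3, y_3) = (57799·6681448801 + 475·2652·306565896, 57799·306565896 + 2652·6681448801) = (772362118440199, 35438404443156)

57799 2652
6681448801 306565896
772362118440199 35438404443156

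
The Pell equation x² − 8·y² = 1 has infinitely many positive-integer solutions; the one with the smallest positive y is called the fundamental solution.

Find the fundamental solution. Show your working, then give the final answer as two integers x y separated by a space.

3 1

√8 = [2; 1,4, …], period ℓ=2 (even) → k=1
k=0  a_k=2  p_k/q_k = 2/1
k=1  a_k=1  p_k/q_k = 3/1
fundamental: x₁=3, y₁=1  (since 9 − 8·1 = 1)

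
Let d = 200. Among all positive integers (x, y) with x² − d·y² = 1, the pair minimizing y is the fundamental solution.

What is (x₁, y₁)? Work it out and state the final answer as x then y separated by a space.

99 7

d=200: √d = [14; 7,28] (ℓ=2, even), read p_1/q_1
i=0: a=14 ⇒ p=14, q=1
i=1: a=7 ⇒ p=99, q=7
→ (99, 7).  Check: 99²=9801, 200·7²=9800, difference 1.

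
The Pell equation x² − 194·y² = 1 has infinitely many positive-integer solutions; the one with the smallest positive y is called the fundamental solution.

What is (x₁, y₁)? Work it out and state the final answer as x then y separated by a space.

195 14

d=194: √d = [13; 1,12,1,26] (ℓ=4, even), read p_3/q_3
a_0=13:  p_0=13·1+0=13,  q_0=13·0+1=1
a_1=1:  p_1=1·13+1=14,  q_1=1·1+0=1
a_2=12:  p_2=12·14+13=181,  q_2=12·1+1=13
a_3=1:  p_3=1·181+14=195,  q_3=1·13+1=14
fundamental: x₁=195, y₁=14  (since 38025 − 194·196 = 1)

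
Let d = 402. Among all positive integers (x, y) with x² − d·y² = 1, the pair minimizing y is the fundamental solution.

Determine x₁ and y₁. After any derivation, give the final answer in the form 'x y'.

d=402: √d = [20; 20,40] (ℓ=2, even), read p_1/q_1
k=0  a_k=20  p_k/q_k = 20/1
k=1  a_k=20  p_k/q_k = 401/20
→ (401, 20).  Check: 401²=160801, 402·20²=160800, difference 1.

401 20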